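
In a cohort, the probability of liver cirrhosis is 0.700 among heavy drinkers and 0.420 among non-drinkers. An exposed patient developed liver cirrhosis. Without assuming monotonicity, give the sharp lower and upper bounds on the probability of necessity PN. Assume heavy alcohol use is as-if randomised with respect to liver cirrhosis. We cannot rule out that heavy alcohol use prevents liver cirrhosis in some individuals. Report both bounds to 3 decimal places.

Let p₁ = 0.7, p₀ = 0.42.
Under exogeneity alone the bounds on PN are max{0,(p₁−p₀)/p₁} ≤ PN ≤ min{1,(1−p₀)/p₁}.
  lower = (p₁ − p₀)/p₁ = 0.28 / 0.7 ≈ 0.4000
  upper = min{1, (1 − p₀)/p₁} = 0.58 / 0.7 ≈ 0.8286

0.400 ≤ PN ≤ 0.829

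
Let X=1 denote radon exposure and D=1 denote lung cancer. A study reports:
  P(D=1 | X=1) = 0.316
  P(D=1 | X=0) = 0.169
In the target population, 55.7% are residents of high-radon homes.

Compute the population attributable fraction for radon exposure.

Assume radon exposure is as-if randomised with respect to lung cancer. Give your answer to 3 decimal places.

PAF ≈ 0.326

Let p₁ = 0.316, p₀ = 0.169.
Overall risk P(Y=1) = π·p₁ + (1−π)·p₀ = 0.557×0.316 + 0.443×0.169 = 0.25088.
Under exogeneity, PAF = [P(Y=1) − p₀] / P(Y=1).
PAF = (0.25088 − 0.169) / 0.25088 ≈ 0.3264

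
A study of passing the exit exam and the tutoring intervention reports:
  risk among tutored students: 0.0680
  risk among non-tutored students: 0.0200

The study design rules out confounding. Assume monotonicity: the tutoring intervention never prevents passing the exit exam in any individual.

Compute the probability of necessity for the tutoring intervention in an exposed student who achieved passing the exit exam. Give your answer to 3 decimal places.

Let p₁ = 0.068, p₀ = 0.02.
Under exogeneity and monotonicity, PN = (p₁ − p₀) / p₁.
PN = (0.068 − 0.02) / 0.068 = 0.048 / 0.068 ≈ 0.7059

PN ≈ 0.706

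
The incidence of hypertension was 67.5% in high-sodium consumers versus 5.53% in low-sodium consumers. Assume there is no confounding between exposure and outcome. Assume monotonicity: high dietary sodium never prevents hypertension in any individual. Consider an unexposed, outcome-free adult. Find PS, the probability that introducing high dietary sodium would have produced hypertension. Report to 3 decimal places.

p₁ = 0.675, p₀ = 0.0553.
Under exogeneity and monotonicity, PS = (p₁ − p₀) / (1 − p₀).
PS = (0.675 − 0.0553) / (1 − 0.0553) = 0.6197 / 0.9447 ≈ 0.6560

PS ≈ 0.656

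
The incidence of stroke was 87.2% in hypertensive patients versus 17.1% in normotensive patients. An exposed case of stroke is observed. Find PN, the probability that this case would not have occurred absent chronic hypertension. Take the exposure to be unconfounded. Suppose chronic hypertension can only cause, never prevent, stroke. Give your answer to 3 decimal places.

PN ≈ 0.804

p₁ = 0.872, p₀ = 0.171.
Under exogeneity and monotonicity, PN = (p₁ − p₀) / p₁.
PN = (0.872 − 0.171) / 0.872 = 0.701 / 0.872 ≈ 0.8039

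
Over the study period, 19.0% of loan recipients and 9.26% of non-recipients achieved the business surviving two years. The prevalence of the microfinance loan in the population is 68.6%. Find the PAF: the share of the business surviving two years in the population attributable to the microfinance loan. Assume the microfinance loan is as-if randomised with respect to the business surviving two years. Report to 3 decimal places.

p₁ = 0.19, p₀ = 0.0926.
Overall risk P(Y=1) = π·p₁ + (1−π)·p₀ = 0.686×0.19 + 0.314×0.0926 = 0.15942.
Under exogeneity, PAF = [P(Y=1) − p₀] / P(Y=1).
PAF = (0.15942 − 0.0926) / 0.15942 ≈ 0.4191

PAF ≈ 0.419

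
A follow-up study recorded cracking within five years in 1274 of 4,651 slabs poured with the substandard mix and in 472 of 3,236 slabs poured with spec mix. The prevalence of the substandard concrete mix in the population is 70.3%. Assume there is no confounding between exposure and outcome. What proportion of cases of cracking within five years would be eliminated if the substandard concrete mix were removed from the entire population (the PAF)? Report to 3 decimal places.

PAF ≈ 0.382

p₁ = P(outcome | exposed) = 1274/4651 = 0.27392
p₀ = P(outcome | unexposed) = 472/3236 = 0.14586
Overall risk P(Y=1) = π·p₁ + (1−π)·p₀ = 0.703×0.27392 + 0.297×0.14586 = 0.23589.
Under exogeneity, PAF = [P(Y=1) − p₀] / P(Y=1).
PAF = (0.23589 − 0.14586) / 0.23589 ≈ 0.3817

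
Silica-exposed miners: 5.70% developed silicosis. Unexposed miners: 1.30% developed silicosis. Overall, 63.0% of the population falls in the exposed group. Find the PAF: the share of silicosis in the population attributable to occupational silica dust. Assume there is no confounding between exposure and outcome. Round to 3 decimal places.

p₁ = 0.057, p₀ = 0.013.
Overall risk P(Y=1) = π·p₁ + (1−π)·p₀ = 0.63×0.057 + 0.37×0.013 = 0.04072.
Under exogeneity, PAF = [P(Y=1) − p₀] / P(Y=1).
PAF = (0.04072 − 0.013) / 0.04072 ≈ 0.6807

PAF ≈ 0.681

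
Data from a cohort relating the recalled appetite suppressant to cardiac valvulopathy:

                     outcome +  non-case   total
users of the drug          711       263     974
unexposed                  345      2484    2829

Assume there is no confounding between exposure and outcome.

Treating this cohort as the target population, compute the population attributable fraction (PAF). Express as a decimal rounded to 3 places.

PAF ≈ 0.561

p₁ = P(outcome | exposed) = 711/974 = 0.72998
p₀ = P(outcome | unexposed) = 345/2829 = 0.12195
Exposure prevalence π = 974/3803 = 0.25611; overall risk P(Y=1) = 0.27768.
Under exogeneity, PAF = [P(Y=1) − p₀]/P(Y=1).
PAF = (0.27768 − 0.12195) / 0.27768 ≈ 0.5608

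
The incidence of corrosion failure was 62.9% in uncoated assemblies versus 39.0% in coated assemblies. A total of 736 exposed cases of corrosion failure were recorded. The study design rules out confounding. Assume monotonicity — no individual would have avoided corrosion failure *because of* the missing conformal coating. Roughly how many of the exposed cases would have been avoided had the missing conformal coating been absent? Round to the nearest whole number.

p₁ = 0.629, p₀ = 0.39.
PN = (p₁ − p₀)/p₁ = (0.629 − 0.39) / 0.629 ≈ 0.37997.
Attributable cases ≈ PN × (exposed cases) = 0.37997 × 736 ≈ 279.66.

about 280 cases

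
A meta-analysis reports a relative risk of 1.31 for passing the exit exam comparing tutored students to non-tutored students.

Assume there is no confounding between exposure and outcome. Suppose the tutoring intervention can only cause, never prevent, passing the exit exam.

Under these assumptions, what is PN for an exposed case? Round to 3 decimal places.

Under exogeneity and monotonicity, PN = (RR − 1) / RR = 1 − 1/RR.
PN = (1.31 − 1) / 1.31 = 0.31 / 1.31 ≈ 0.2366

PN ≈ 0.237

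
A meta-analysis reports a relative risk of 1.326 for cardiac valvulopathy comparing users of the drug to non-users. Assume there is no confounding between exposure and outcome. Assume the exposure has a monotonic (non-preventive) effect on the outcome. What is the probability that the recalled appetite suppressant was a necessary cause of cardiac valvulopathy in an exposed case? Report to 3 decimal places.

Under exogeneity and monotonicity, PN = (RR − 1) / RR = 1 − 1/RR.
PN = (1.326 − 1) / 1.326 = 0.326 / 1.326 ≈ 0.2459

PN ≈ 0.246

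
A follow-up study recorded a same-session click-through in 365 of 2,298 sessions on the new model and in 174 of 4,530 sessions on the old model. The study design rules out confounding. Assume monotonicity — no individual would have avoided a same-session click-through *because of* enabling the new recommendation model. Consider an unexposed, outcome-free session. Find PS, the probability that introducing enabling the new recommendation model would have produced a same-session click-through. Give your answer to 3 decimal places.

PS ≈ 0.125

p₁ = P(outcome | exposed) = 365/2298 = 0.15883
p₀ = P(outcome | unexposed) = 174/4530 = 0.038411
Under exogeneity and monotonicity, PS = (p₁ − p₀) / (1 − p₀).
PS = (0.15883 − 0.038411) / (1 − 0.038411) = 0.12042 / 0.96159 ≈ 0.1252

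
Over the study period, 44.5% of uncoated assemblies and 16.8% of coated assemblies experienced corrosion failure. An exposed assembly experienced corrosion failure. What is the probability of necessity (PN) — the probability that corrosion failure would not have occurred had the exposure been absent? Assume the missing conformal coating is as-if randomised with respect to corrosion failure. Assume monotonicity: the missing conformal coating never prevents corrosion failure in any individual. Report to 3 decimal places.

p₁ = 0.445, p₀ = 0.168.
Under exogeneity and monotonicity, PN = (p₁ − p₀) / p₁.
PN = (0.445 − 0.168) / 0.445 = 0.277 / 0.445 ≈ 0.6225

PN ≈ 0.622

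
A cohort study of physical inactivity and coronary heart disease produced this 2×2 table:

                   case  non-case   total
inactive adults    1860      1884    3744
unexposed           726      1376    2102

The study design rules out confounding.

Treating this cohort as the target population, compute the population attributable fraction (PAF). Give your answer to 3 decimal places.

p₁ = P(outcome | exposed) = 1860/3744 = 0.49679
p₀ = P(outcome | unexposed) = 726/2102 = 0.34539
Exposure prevalence π = 3744/5846 = 0.64044; overall risk P(Y=1) = 0.44235.
Under exogeneity, PAF = [P(Y=1) − p₀]/P(Y=1).
PAF = (0.44235 − 0.34539) / 0.44235 ≈ 0.2192

PAF ≈ 0.219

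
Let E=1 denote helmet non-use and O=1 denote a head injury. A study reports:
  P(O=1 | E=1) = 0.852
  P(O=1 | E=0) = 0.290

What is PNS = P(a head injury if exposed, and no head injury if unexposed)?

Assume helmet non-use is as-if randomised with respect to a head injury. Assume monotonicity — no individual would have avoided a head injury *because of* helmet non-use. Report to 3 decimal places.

PNS ≈ 0.562

Let p₁ = 0.852, p₀ = 0.29.
Under exogeneity and monotonicity, PNS = p₁ − p₀.
PNS = 0.852 − 0.29 = 0.562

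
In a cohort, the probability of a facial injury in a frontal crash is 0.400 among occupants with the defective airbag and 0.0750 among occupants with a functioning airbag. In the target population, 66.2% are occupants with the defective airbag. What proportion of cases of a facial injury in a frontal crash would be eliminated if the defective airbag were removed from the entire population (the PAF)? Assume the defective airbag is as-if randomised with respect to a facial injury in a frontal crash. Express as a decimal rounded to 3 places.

Let p₁ = 0.4, p₀ = 0.075.
Overall risk P(Y=1) = π·p₁ + (1−π)·p₀ = 0.662×0.4 + 0.338×0.075 = 0.29015.
Under exogeneity, PAF = [P(Y=1) − p₀] / P(Y=1).
PAF = (0.29015 − 0.075) / 0.29015 ≈ 0.7415

PAF ≈ 0.742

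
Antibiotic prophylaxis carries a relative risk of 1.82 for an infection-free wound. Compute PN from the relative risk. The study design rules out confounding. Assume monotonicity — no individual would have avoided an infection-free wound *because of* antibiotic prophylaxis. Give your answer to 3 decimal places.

Under exogeneity and monotonicity, PN = (RR − 1) / RR = 1 − 1/RR.
PN = (1.82 − 1) / 1.82 = 0.82 / 1.82 ≈ 0.4505

PN ≈ 0.451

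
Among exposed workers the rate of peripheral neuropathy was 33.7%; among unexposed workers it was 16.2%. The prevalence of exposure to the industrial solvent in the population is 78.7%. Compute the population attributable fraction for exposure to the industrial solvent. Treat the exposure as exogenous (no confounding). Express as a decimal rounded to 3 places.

PAF ≈ 0.460

p₁ = 0.337, p₀ = 0.162.
Overall risk P(Y=1) = π·p₁ + (1−π)·p₀ = 0.787×0.337 + 0.213×0.162 = 0.29973.
Under exogeneity, PAF = [P(Y=1) − p₀] / P(Y=1).
PAF = (0.29973 − 0.162) / 0.29973 ≈ 0.4595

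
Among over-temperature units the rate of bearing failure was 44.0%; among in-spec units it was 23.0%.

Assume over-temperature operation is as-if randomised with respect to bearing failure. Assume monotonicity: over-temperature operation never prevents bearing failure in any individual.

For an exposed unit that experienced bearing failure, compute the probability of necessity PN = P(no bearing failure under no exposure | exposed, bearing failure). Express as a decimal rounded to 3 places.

PN ≈ 0.477

p₁ = 0.44, p₀ = 0.23.
Under exogeneity and monotonicity, PN = (p₁ − p₀) / p₁.
PN = (0.44 − 0.23) / 0.44 = 0.21 / 0.44 ≈ 0.4773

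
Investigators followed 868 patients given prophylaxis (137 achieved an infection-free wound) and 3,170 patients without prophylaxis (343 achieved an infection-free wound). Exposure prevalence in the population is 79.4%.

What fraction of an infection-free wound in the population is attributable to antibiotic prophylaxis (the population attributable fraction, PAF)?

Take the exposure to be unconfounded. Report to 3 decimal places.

PAF ≈ 0.267

p₁ = P(outcome | exposed) = 137/868 = 0.15783
p₀ = P(outcome | unexposed) = 343/3170 = 0.1082
Overall risk P(Y=1) = π·p₁ + (1−π)·p₀ = 0.794×0.15783 + 0.206×0.1082 = 0.14761.
Under exogeneity, PAF = [P(Y=1) − p₀] / P(Y=1).
PAF = (0.14761 − 0.1082) / 0.14761 ≈ 0.2670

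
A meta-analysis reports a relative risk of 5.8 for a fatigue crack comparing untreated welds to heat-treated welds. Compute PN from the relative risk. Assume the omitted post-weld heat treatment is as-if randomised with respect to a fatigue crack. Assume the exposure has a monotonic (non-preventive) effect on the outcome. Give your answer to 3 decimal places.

PN ≈ 0.828

Under exogeneity and monotonicity, PN = (RR − 1) / RR = 1 − 1/RR.
PN = (5.8 − 1) / 5.8 = 4.8 / 5.8 ≈ 0.8276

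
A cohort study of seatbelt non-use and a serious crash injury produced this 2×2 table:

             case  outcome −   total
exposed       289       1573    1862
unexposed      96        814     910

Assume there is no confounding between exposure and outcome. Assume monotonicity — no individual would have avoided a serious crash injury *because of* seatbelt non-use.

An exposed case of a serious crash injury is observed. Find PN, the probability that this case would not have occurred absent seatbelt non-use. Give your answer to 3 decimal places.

p₁ = P(outcome | exposed) = 289/1862 = 0.15521
p₀ = P(outcome | unexposed) = 96/910 = 0.10549
Under exogeneity and monotonicity, PN = (p₁ − p₀) / p₁.
PN = (0.15521 − 0.10549) / 0.15521 = 0.049715 / 0.15521 ≈ 0.3203

PN ≈ 0.320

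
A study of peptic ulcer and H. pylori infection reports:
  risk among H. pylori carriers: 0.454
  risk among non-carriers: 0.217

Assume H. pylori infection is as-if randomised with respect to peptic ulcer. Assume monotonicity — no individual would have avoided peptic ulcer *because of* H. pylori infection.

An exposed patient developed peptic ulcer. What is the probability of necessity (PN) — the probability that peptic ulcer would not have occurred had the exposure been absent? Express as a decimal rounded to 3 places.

Let p₁ = 0.454, p₀ = 0.217.
Under exogeneity and monotonicity, PN = (p₁ − p₀) / p₁.
PN = (0.454 − 0.217) / 0.454 = 0.237 / 0.454 ≈ 0.5220

PN ≈ 0.522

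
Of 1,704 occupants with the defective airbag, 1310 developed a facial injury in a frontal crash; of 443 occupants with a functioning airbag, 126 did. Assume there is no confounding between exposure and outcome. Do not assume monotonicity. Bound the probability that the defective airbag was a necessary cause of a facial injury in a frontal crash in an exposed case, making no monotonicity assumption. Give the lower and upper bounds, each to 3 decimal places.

0.630 ≤ PN ≤ 0.931

p₁ = P(outcome | exposed) = 1310/1704 = 0.76878
p₀ = P(outcome | unexposed) = 126/443 = 0.28442
Under exogeneity alone the bounds on PN are max{0,(p₁−p₀)/p₁} ≤ PN ≤ min{1,(1−p₀)/p₁}.
  lower = (p₁ − p₀)/p₁ = 0.48435 / 0.76878 ≈ 0.6300
  upper = min{1, (1 − p₀)/p₁} = 0.71558 / 0.76878 ≈ 0.9308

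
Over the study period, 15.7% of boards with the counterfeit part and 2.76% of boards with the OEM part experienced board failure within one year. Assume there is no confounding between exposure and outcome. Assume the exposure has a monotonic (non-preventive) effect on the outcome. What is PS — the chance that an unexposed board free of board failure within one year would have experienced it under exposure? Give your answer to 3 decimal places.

PS ≈ 0.133

p₁ = 0.157, p₀ = 0.0276.
Under exogeneity and monotonicity, PS = (p₁ − p₀) / (1 − p₀).
PS = (0.157 − 0.0276) / (1 − 0.0276) = 0.1294 / 0.9724 ≈ 0.1331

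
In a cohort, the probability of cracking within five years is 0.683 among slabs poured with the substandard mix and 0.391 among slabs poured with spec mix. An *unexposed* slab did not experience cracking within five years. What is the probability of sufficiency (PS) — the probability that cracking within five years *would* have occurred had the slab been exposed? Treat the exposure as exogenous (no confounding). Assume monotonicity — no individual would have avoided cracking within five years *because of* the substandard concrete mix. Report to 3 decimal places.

Let p₁ = 0.683, p₀ = 0.391.
Under exogeneity and monotonicity, PS = (p₁ − p₀) / (1 − p₀).
PS = (0.683 − 0.391) / (1 − 0.391) = 0.292 / 0.609 ≈ 0.4795

PS ≈ 0.479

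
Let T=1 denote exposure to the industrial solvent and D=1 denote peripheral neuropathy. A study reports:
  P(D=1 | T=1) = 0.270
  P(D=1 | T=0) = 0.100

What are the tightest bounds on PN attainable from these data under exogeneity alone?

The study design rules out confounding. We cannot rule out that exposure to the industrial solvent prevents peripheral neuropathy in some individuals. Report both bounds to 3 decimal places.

0.630 ≤ PN ≤ 1.000

Let p₁ = 0.27, p₀ = 0.1.
Under exogeneity alone the bounds on PN are max{0,(p₁−p₀)/p₁} ≤ PN ≤ min{1,(1−p₀)/p₁}.
  lower = (p₁ − p₀)/p₁ = 0.17 / 0.27 ≈ 0.6296
  upper = min{1, (1 − p₀)/p₁} = 0.9 / 0.27 ≈ 3.3333 → capped at 1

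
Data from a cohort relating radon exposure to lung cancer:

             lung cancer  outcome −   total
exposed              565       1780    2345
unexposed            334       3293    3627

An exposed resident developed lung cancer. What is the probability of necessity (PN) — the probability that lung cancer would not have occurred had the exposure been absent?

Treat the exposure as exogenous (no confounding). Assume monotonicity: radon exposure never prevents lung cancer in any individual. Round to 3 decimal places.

p₁ = P(outcome | exposed) = 565/2345 = 0.24094
p₀ = P(outcome | unexposed) = 334/3627 = 0.092087
Under exogeneity and monotonicity, PN = (p₁ − p₀)/p₁.
PN = (0.24094 − 0.092087) / 0.24094 ≈ 0.6178

PN ≈ 0.618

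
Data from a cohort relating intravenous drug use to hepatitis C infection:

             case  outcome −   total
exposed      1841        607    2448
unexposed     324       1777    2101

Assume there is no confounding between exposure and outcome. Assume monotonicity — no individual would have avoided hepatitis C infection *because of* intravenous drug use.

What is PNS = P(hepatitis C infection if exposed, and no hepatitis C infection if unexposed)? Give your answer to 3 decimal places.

PNS ≈ 0.598

p₁ = P(outcome | exposed) = 1841/2448 = 0.75204
p₀ = P(outcome | unexposed) = 324/2101 = 0.15421
Under exogeneity and monotonicity, PNS = p₁ − p₀.
PNS = 0.75204 − 0.15421 = 0.59783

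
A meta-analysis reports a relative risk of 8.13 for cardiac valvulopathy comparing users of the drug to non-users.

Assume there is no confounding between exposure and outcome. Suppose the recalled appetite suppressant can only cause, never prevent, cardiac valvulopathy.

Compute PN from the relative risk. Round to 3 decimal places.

Under exogeneity and monotonicity, PN = (RR − 1) / RR = 1 − 1/RR.
PN = (8.13 − 1) / 8.13 = 7.13 / 8.13 ≈ 0.8770

PN ≈ 0.877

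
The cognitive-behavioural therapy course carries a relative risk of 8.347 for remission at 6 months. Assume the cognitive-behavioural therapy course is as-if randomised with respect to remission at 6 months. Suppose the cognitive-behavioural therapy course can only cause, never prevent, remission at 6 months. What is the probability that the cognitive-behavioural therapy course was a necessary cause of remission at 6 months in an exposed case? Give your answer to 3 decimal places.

PN ≈ 0.880

Under exogeneity and monotonicity, PN = (RR − 1) / RR = 1 − 1/RR.
PN = (8.347 − 1) / 8.347 = 7.347 / 8.347 ≈ 0.8802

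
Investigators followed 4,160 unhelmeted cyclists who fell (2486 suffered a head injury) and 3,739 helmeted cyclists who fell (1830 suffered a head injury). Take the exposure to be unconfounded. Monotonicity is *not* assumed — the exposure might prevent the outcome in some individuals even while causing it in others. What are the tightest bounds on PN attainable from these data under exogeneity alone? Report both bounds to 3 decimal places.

p₁ = P(outcome | exposed) = 2486/4160 = 0.5976
p₀ = P(outcome | unexposed) = 1830/3739 = 0.48944
Under exogeneity alone the bounds on PN are max{0,(p₁−p₀)/p₁} ≤ PN ≤ min{1,(1−p₀)/p₁}.
  lower = (p₁ − p₀)/p₁ = 0.10816 / 0.5976 ≈ 0.1810
  upper = min{1, (1 − p₀)/p₁} = 0.51056 / 0.5976 ≈ 0.8544

0.181 ≤ PN ≤ 0.854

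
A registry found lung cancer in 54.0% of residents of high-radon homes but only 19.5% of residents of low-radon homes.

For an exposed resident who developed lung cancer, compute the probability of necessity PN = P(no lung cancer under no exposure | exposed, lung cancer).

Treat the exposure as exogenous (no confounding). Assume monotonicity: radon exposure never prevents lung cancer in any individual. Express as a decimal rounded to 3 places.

PN ≈ 0.639

p₁ = 0.54, p₀ = 0.195.
Under exogeneity and monotonicity, PN = (p₁ − p₀) / p₁.
PN = (0.54 − 0.195) / 0.54 = 0.345 / 0.54 ≈ 0.6389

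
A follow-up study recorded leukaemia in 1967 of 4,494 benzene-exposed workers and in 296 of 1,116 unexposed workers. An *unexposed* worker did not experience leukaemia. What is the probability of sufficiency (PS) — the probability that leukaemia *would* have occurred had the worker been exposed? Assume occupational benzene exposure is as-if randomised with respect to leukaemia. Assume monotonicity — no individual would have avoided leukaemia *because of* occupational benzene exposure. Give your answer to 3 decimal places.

PS ≈ 0.235

p₁ = P(outcome | exposed) = 1967/4494 = 0.43769
p₀ = P(outcome | unexposed) = 296/1116 = 0.26523
Under exogeneity and monotonicity, PS = (p₁ − p₀) / (1 − p₀).
PS = (0.43769 − 0.26523) / (1 − 0.26523) = 0.17246 / 0.73477 ≈ 0.2347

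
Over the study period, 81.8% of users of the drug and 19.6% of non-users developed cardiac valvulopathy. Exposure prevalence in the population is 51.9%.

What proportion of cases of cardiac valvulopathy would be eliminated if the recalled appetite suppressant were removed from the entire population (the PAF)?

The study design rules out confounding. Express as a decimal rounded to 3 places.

p₁ = 0.818, p₀ = 0.196.
Overall risk P(Y=1) = π·p₁ + (1−π)·p₀ = 0.519×0.818 + 0.481×0.196 = 0.51882.
Under exogeneity, PAF = [P(Y=1) − p₀] / P(Y=1).
PAF = (0.51882 − 0.196) / 0.51882 ≈ 0.6222

PAF ≈ 0.622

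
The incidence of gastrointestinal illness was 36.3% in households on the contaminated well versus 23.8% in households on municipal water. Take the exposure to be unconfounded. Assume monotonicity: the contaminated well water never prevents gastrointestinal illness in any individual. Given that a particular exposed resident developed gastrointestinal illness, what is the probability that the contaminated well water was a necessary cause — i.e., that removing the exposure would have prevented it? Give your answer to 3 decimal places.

p₁ = 0.363, p₀ = 0.238.
Under exogeneity and monotonicity, PN = (p₁ − p₀) / p₁.
PN = (0.363 − 0.238) / 0.363 = 0.125 / 0.363 ≈ 0.3444

PN ≈ 0.344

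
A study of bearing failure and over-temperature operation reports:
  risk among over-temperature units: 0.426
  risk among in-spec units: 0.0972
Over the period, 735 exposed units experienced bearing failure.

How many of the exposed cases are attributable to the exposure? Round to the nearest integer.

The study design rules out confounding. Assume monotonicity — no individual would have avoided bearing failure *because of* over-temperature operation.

about 567 cases

Let p₁ = 0.426, p₀ = 0.0972.
PN = (p₁ − p₀)/p₁ = (0.426 − 0.0972) / 0.426 ≈ 0.77183.
Attributable cases ≈ PN × (exposed cases) = 0.77183 × 735 ≈ 567.30.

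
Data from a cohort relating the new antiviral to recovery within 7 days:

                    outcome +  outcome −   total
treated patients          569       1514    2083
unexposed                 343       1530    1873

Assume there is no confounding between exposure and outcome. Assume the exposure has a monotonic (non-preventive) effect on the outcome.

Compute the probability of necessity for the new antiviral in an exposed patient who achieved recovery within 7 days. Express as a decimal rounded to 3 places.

p₁ = P(outcome | exposed) = 569/2083 = 0.27316
p₀ = P(outcome | unexposed) = 343/1873 = 0.18313
Under exogeneity and monotonicity, PN = (p₁ − p₀)/p₁.
PN = (0.27316 − 0.18313) / 0.27316 ≈ 0.3296

PN ≈ 0.330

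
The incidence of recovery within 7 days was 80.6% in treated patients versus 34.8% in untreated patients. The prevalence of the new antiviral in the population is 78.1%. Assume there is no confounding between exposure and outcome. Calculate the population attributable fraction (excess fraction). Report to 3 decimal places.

PAF ≈ 0.507

p₁ = 0.806, p₀ = 0.348.
Overall risk P(Y=1) = π·p₁ + (1−π)·p₀ = 0.781×0.806 + 0.219×0.348 = 0.7057.
Under exogeneity, PAF = [P(Y=1) − p₀] / P(Y=1).
PAF = (0.7057 − 0.348) / 0.7057 ≈ 0.5069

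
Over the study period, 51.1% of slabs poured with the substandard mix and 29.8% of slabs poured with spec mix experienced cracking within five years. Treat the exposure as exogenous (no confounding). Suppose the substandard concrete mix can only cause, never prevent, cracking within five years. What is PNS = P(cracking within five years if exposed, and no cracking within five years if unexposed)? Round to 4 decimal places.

p₁ = 0.511, p₀ = 0.298.
Under exogeneity and monotonicity, PNS = p₁ − p₀.
PNS = 0.511 − 0.298 = 0.213

PNS ≈ 0.2130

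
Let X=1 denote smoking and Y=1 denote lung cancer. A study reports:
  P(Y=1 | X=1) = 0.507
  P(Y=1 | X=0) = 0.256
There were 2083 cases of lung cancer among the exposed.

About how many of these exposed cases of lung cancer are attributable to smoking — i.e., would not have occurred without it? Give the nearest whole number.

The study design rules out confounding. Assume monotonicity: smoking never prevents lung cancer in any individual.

Let p₁ = 0.507, p₀ = 0.256.
PN = (p₁ − p₀)/p₁ = (0.507 − 0.256) / 0.507 ≈ 0.49507.
Attributable cases ≈ PN × (exposed cases) = 0.49507 × 2083 ≈ 1031.23.

about 1031 cases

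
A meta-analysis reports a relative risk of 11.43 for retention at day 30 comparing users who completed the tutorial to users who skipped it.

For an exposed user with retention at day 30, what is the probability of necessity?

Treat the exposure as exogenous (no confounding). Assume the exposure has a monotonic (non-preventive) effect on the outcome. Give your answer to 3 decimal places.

Under exogeneity and monotonicity, PN = (RR − 1) / RR = 1 − 1/RR.
PN = (11.43 − 1) / 11.43 = 10.43 / 11.43 ≈ 0.9125

PN ≈ 0.913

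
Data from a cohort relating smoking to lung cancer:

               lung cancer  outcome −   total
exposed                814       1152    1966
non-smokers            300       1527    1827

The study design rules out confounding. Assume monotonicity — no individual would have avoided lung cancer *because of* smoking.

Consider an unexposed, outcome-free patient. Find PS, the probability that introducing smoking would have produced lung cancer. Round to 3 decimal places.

PS ≈ 0.299

p₁ = P(outcome | exposed) = 814/1966 = 0.41404
p₀ = P(outcome | unexposed) = 300/1827 = 0.1642
Under exogeneity and monotonicity, PS = (p₁ − p₀) / (1 − p₀).
PS = (0.41404 − 0.1642) / (1 − 0.1642) = 0.24984 / 0.8358 ≈ 0.2989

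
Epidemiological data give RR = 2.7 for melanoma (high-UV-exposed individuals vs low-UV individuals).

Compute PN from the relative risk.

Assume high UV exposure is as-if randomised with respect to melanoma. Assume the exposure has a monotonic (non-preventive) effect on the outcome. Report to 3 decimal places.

PN ≈ 0.630

Under exogeneity and monotonicity, PN = (RR − 1) / RR = 1 − 1/RR.
PN = (2.7 − 1) / 2.7 = 1.7 / 2.7 ≈ 0.6296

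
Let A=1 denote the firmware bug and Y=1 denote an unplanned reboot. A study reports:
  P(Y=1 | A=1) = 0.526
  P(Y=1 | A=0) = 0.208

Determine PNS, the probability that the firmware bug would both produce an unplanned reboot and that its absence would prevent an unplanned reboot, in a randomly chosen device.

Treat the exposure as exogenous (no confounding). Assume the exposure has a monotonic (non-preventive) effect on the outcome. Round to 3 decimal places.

Let p₁ = 0.526, p₀ = 0.208.
Under exogeneity and monotonicity, PNS = p₁ − p₀.
PNS = 0.526 − 0.208 = 0.318

PNS ≈ 0.318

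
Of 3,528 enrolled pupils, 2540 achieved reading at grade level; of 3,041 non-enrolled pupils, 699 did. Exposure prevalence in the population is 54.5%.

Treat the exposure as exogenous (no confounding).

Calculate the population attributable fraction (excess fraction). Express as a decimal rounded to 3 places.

p₁ = P(outcome | exposed) = 2540/3528 = 0.71995
p₀ = P(outcome | unexposed) = 699/3041 = 0.22986
Overall risk P(Y=1) = π·p₁ + (1−π)·p₀ = 0.545×0.71995 + 0.455×0.22986 = 0.49696.
Under exogeneity, PAF = [P(Y=1) − p₀] / P(Y=1).
PAF = (0.49696 − 0.22986) / 0.49696 ≈ 0.5375

PAF ≈ 0.537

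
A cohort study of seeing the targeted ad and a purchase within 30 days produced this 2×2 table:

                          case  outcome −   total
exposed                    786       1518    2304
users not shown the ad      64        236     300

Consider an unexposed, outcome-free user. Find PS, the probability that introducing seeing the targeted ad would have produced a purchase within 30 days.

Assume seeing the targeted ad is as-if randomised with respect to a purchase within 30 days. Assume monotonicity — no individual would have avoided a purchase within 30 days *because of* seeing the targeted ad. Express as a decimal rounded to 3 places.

PS ≈ 0.162

p₁ = P(outcome | exposed) = 786/2304 = 0.34115
p₀ = P(outcome | unexposed) = 64/300 = 0.21333
Under exogeneity and monotonicity, PS = (p₁ − p₀)/(1 − p₀).
PS = (0.34115 − 0.21333) / 0.78667 ≈ 0.1625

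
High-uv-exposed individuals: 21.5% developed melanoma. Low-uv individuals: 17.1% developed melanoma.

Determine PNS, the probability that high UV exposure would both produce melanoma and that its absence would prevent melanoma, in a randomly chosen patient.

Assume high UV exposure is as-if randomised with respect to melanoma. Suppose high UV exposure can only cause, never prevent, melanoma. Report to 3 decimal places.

p₁ = 0.215, p₀ = 0.171.
Under exogeneity and monotonicity, PNS = p₁ − p₀.
PNS = 0.215 − 0.171 = 0.044

PNS ≈ 0.044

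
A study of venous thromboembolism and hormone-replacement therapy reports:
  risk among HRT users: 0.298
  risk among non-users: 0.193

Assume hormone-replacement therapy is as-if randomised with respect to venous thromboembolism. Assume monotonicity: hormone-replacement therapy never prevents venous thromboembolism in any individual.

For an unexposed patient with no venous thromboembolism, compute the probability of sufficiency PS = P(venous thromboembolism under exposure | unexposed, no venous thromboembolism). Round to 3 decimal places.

PS ≈ 0.130

Let p₁ = 0.298, p₀ = 0.193.
Under exogeneity and monotonicity, PS = (p₁ − p₀) / (1 − p₀).
PS = (0.298 − 0.193) / (1 − 0.193) = 0.105 / 0.807 ≈ 0.1301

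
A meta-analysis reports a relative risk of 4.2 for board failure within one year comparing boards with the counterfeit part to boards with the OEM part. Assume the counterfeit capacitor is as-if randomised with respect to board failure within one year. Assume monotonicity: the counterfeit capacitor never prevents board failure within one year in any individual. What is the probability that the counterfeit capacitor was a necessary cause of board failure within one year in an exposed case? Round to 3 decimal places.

Under exogeneity and monotonicity, PN = (RR − 1) / RR = 1 − 1/RR.
PN = (4.2 − 1) / 4.2 = 3.2 / 4.2 ≈ 0.7619

PN ≈ 0.762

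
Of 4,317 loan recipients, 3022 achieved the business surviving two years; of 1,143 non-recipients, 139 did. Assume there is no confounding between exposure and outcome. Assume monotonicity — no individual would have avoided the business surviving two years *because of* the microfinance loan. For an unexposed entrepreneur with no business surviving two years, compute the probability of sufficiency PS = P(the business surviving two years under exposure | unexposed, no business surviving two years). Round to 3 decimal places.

p₁ = P(outcome | exposed) = 3022/4317 = 0.70002
p₀ = P(outcome | unexposed) = 139/1143 = 0.12161
Under exogeneity and monotonicity, PS = (p₁ − p₀) / (1 − p₀).
PS = (0.70002 − 0.12161) / (1 − 0.12161) = 0.57841 / 0.87839 ≈ 0.6585

PS ≈ 0.658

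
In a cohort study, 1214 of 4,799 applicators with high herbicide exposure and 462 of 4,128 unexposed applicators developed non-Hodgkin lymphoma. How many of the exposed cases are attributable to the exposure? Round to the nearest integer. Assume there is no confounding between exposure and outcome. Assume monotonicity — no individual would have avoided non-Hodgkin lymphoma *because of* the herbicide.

about 677 cases

p₁ = P(outcome | exposed) = 1214/4799 = 0.25297
p₀ = P(outcome | unexposed) = 462/4128 = 0.11192
PN = (p₁ − p₀)/p₁ = (0.25297 − 0.11192) / 0.25297 ≈ 0.55758.
Attributable cases ≈ PN × (exposed cases) = 0.55758 × 1214 ≈ 676.90.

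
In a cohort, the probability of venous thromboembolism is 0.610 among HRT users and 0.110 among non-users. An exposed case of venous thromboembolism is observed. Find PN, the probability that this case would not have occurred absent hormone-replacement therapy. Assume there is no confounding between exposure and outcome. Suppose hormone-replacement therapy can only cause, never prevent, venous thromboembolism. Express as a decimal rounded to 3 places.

PN ≈ 0.820

Let p₁ = 0.61, p₀ = 0.11.
Under exogeneity and monotonicity, PN = (p₁ − p₀) / p₁.
PN = (0.61 − 0.11) / 0.61 = 0.5 / 0.61 ≈ 0.8197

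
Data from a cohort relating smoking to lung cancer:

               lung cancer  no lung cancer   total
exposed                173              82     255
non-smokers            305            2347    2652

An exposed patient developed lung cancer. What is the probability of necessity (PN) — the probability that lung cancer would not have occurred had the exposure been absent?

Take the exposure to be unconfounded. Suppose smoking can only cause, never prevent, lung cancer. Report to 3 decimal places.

PN ≈ 0.830

p₁ = P(outcome | exposed) = 173/255 = 0.67843
p₀ = P(outcome | unexposed) = 305/2652 = 0.11501
Under exogeneity and monotonicity, PN = (p₁ − p₀) / p₁.
PN = (0.67843 − 0.11501) / 0.67843 = 0.56342 / 0.67843 ≈ 0.8305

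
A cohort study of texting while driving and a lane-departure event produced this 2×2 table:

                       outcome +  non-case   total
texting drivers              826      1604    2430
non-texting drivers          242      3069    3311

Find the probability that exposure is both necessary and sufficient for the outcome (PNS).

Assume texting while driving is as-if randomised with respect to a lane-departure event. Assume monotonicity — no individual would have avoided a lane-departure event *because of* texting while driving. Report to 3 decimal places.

p₁ = P(outcome | exposed) = 826/2430 = 0.33992
p₀ = P(outcome | unexposed) = 242/3311 = 0.07309
Under exogeneity and monotonicity, PNS = p₁ − p₀.
PNS = 0.33992 − 0.07309 = 0.26683

PNS ≈ 0.267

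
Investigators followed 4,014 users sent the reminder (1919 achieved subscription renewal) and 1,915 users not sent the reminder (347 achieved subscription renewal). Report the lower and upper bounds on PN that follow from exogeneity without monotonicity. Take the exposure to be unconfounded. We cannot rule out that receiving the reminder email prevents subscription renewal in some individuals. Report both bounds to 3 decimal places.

0.621 ≤ PN ≤ 1.000

p₁ = P(outcome | exposed) = 1919/4014 = 0.47808
p₀ = P(outcome | unexposed) = 347/1915 = 0.1812
Under exogeneity alone the bounds on PN are max{0,(p₁−p₀)/p₁} ≤ PN ≤ min{1,(1−p₀)/p₁}.
  lower = (p₁ − p₀)/p₁ = 0.29688 / 0.47808 ≈ 0.6210
  upper = min{1, (1 − p₀)/p₁} = 0.8188 / 0.47808 ≈ 1.7127 → capped at 1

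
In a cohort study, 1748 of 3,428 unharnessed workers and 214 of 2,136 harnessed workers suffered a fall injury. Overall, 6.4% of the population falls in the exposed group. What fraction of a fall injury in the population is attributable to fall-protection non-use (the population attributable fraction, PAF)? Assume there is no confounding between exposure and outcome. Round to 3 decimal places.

PAF ≈ 0.207

p₁ = P(outcome | exposed) = 1748/3428 = 0.50992
p₀ = P(outcome | unexposed) = 214/2136 = 0.10019
Overall risk P(Y=1) = π·p₁ + (1−π)·p₀ = 0.064×0.50992 + 0.936×0.10019 = 0.12641.
Under exogeneity, PAF = [P(Y=1) − p₀] / P(Y=1).
PAF = (0.12641 − 0.10019) / 0.12641 ≈ 0.2074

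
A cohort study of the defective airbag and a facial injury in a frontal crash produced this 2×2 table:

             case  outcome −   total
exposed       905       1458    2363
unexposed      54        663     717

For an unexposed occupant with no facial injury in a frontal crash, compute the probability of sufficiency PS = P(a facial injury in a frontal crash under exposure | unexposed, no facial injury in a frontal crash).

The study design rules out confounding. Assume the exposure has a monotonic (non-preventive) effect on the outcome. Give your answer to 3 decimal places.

PS ≈ 0.333

p₁ = P(outcome | exposed) = 905/2363 = 0.38299
p₀ = P(outcome | unexposed) = 54/717 = 0.075314
Under exogeneity and monotonicity, PS = (p₁ − p₀)/(1 − p₀).
PS = (0.38299 − 0.075314) / 0.92469 ≈ 0.3327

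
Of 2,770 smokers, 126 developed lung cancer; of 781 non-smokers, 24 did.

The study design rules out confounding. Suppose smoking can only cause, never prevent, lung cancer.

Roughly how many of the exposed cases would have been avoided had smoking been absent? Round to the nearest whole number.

about 41 cases

p₁ = P(outcome | exposed) = 126/2770 = 0.045487
p₀ = P(outcome | unexposed) = 24/781 = 0.03073
PN = (p₁ − p₀)/p₁ = (0.045487 − 0.03073) / 0.045487 ≈ 0.32443.
Attributable cases ≈ PN × (exposed cases) = 0.32443 × 126 ≈ 40.88.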